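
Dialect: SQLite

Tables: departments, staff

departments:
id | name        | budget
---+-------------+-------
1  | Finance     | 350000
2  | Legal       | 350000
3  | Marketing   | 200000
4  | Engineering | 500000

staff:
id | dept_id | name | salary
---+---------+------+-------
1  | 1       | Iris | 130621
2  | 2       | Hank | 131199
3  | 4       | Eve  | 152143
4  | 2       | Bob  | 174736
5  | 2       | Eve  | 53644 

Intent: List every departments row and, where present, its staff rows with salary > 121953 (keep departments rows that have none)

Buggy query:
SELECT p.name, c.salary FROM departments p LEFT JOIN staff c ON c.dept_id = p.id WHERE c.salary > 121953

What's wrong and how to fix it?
Bug: A WHERE condition on the right-hand table after LEFT JOIN drops unmatched parents

Fix: Put 'c.salary > 121953' in the JOIN's ON clause instead of WHERE

Corrected query:
SELECT p.name, c.salary FROM departments p LEFT JOIN staff c ON c.dept_id = p.id AND c.salary > 121953

Result:
name        | salary
------------+-------
Finance     | 130621
Legal       | 131199
Legal       | 174736
Marketing   | NULL  
Engineering | 152143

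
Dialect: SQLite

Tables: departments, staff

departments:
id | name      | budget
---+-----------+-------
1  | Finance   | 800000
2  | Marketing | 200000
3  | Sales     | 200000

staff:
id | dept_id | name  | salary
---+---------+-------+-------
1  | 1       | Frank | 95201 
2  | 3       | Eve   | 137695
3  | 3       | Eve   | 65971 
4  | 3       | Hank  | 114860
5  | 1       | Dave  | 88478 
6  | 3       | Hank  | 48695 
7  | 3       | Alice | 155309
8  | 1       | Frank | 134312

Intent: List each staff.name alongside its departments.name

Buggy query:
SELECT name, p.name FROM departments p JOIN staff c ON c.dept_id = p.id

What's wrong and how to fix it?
Bug: Both tables have a 'name' column; the unqualified reference is ambiguous

Fix: Qualify the column with its table alias (c.name)

Corrected query:
SELECT c.name, p.name FROM departments p JOIN staff c ON c.dept_id = p.id

Result:
name  | name   
------+--------
Frank | Finance
Eve   | Sales  
Eve   | Sales  
Hank  | Sales  
Dave  | Finance
Hank  | Sales  
Alice | Sales  
Frank | Finance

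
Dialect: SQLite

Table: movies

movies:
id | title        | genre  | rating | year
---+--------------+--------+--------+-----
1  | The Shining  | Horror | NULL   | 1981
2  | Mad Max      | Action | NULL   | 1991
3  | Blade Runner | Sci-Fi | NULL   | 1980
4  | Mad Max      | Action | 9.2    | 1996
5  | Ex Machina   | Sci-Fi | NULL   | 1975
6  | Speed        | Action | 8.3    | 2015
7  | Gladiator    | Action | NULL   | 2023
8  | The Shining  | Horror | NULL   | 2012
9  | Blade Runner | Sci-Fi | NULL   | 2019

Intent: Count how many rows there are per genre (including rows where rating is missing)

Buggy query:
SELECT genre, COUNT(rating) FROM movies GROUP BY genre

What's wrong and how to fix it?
Bug: COUNT(column) counts non-NULL values only; rows with NULL rating aren't counted

Fix: Replace COUNT(rating) with COUNT(*)

Corrected query:
SELECT genre, COUNT(*) FROM movies GROUP BY genre

Result:
genre  | COUNT(*)
-------+---------
Action | 4       
Horror | 2       
Sci-Fi | 3       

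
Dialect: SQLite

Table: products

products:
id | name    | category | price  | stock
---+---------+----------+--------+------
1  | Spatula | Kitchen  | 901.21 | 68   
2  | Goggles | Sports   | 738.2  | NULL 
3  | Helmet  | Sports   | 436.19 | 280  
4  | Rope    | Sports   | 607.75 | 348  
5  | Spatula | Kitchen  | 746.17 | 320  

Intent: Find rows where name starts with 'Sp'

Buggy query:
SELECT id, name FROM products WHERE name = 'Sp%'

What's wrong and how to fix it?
Bug: '=' compares the literal string including the % character; pattern matching needs LIKE

Fix: Use LIKE for wildcard pattern matching

Corrected query:
SELECT id, name FROM products WHERE name LIKE 'Sp%'

Result:
id | name   
---+--------
1  | Spatula
5  | Spatula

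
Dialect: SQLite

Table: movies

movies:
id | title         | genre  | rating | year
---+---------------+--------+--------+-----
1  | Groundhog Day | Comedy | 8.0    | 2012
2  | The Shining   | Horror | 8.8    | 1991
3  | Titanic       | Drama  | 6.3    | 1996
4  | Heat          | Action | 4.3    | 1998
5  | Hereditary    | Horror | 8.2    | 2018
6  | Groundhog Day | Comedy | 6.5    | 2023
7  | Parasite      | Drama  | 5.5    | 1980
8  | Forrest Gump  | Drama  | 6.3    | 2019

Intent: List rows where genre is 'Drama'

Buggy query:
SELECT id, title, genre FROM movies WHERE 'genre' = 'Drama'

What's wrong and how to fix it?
Bug: 'genre' in single quotes is a string literal, not the column; the comparison is literal-vs-literal and never true

Fix: Reference the column as genre without single quotes

Corrected query:
SELECT id, title, genre FROM movies WHERE genre = 'Drama'

Result:
id | title        | genre
---+--------------+------
3  | Titanic      | Drama
7  | Parasite     | Drama
8  | Forrest Gump | Drama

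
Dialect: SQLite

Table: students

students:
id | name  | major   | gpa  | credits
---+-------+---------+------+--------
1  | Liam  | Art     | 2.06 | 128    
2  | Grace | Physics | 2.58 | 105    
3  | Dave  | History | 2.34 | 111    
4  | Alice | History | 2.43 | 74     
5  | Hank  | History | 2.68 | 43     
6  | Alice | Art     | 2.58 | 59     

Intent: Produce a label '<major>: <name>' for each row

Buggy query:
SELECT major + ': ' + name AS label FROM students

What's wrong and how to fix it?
Bug: SQLite uses || for string concatenation; + coerces text to numbers (yielding 0)

Fix: Replace + with || to concatenate text

Corrected query:
SELECT major || ': ' || name AS label FROM students

Result:
label         
--------------
Art: Liam     
Physics: Grace
History: Dave 
History: Alice
History: Hank 
Art: Alice    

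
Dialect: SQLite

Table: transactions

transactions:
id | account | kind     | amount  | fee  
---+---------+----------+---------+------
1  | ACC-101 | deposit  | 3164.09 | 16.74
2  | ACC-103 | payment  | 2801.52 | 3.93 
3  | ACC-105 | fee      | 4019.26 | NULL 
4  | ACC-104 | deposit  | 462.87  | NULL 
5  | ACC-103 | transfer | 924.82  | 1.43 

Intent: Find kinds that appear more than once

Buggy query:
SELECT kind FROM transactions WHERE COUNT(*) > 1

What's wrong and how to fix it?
Bug: COUNT(*) is an aggregate and cannot be used in WHERE

Fix: GROUP BY kind, then filter groups with HAVING COUNT(*) > 1

Corrected query:
SELECT kind FROM transactions GROUP BY kind HAVING COUNT(*) > 1

Result:
kind   
-------
deposit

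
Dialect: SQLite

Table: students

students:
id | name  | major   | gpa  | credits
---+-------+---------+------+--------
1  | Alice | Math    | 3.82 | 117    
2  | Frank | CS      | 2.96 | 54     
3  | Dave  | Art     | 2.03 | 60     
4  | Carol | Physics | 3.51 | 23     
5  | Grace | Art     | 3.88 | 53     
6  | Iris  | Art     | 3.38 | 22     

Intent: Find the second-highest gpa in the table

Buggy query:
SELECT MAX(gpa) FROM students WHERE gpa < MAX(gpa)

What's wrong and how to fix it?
Bug: MAX(gpa) on the right of the comparison is an aggregate-in-WHERE error

Fix: Compute the overall MAX in a subquery, then take MAX of rows below it

Corrected query:
SELECT MAX(gpa) FROM students WHERE gpa < (SELECT MAX(gpa) FROM students)

Result:
MAX(gpa)
--------
3.82    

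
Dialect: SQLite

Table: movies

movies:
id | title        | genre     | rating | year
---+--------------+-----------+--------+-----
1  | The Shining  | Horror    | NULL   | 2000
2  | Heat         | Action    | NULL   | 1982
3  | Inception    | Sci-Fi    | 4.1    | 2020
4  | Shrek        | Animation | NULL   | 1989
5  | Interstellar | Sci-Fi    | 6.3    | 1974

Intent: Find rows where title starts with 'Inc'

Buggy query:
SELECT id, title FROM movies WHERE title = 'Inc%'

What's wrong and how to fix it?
Bug: '=' compares the literal string including the % character; pattern matching needs LIKE

Fix: Replace '=' with LIKE so 'Inc%' is treated as a pattern

Corrected query:
SELECT id, title FROM movies WHERE title LIKE 'Inc%'

Result:
id | title    
---+----------
3  | Inception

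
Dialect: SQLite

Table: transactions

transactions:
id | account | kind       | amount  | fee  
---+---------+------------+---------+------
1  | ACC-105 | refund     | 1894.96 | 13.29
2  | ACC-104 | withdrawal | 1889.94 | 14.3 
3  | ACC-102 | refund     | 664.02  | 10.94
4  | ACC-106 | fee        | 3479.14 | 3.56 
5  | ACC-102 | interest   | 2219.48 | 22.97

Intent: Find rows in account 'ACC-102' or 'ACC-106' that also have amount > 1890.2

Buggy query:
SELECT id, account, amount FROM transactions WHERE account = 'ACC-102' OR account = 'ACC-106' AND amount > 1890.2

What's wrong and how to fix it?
Bug: Without parentheses, AND is evaluated before OR, so the amount filter only applies to the 'ACC-106' branch

Fix: Group the OR with parentheses (or use IN), then AND the threshold

Corrected query:
SELECT id, account, amount FROM transactions WHERE (account = 'ACC-102' OR account = 'ACC-106') AND amount > 1890.2

Result:
id | account | amount 
---+---------+--------
4  | ACC-106 | 3479.14
5  | ACC-102 | 2219.48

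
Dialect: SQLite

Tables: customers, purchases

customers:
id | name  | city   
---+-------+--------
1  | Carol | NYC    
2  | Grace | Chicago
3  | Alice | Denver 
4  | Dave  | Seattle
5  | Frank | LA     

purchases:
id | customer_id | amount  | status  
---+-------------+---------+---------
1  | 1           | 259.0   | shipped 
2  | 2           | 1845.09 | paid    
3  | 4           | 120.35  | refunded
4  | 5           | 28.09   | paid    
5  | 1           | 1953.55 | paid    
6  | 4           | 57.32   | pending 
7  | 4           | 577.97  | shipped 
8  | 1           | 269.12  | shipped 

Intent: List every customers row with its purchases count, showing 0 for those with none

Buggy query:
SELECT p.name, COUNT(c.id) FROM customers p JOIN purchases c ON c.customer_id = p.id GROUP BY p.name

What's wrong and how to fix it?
Bug: INNER JOIN drops customers rows that have no matching purchases rows

Fix: Use LEFT JOIN so parents without children still appear (COUNT(c.id) gives 0)

Corrected query:
SELECT p.name, COUNT(c.id) FROM customers p LEFT JOIN purchases c ON c.customer_id = p.id GROUP BY p.name

Result:
name  | COUNT(c.id)
------+------------
Alice | 0          
Carol | 3          
Dave  | 3          
Frank | 1          
Grace | 1          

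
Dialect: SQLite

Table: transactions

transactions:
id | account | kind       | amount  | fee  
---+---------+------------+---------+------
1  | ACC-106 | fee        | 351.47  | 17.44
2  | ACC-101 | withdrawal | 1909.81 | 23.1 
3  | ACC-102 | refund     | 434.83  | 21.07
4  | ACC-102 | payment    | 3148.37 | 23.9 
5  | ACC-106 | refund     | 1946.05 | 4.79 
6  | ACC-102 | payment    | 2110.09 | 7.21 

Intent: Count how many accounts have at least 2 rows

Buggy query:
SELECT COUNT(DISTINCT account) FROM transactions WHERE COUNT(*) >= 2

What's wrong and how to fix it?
Bug: WHERE filters individual rows, not groups, so a group-level COUNT is invalid there

Fix: Group first with HAVING COUNT(*) >= 2, then COUNT the resulting groups

Corrected query:
SELECT COUNT(*) FROM (SELECT account FROM transactions GROUP BY account HAVING COUNT(*) >= 2)

Result:
COUNT(*)
--------
2       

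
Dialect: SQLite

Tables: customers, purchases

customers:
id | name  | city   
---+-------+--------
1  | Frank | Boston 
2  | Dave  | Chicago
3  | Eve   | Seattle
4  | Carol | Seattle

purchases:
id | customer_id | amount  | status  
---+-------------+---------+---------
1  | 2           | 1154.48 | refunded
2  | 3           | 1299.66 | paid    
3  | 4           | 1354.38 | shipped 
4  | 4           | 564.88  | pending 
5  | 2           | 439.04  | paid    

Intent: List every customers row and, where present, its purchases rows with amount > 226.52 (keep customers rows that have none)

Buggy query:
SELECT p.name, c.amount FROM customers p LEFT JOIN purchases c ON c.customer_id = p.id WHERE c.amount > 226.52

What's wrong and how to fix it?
Bug: Filtering c.amount in WHERE discards the NULL rows produced by LEFT JOIN, turning it into an inner join

Fix: Put 'c.amount > 226.52' in the JOIN's ON clause instead of WHERE

Corrected query:
SELECT p.name, c.amount FROM customers p LEFT JOIN purchases c ON c.customer_id = p.id AND c.amount > 226.52

Result:
name  | amount 
------+--------
Frank | NULL   
Dave  | 439.04 
Dave  | 1154.48
Eve   | 1299.66
Carol | 564.88 
Carol | 1354.38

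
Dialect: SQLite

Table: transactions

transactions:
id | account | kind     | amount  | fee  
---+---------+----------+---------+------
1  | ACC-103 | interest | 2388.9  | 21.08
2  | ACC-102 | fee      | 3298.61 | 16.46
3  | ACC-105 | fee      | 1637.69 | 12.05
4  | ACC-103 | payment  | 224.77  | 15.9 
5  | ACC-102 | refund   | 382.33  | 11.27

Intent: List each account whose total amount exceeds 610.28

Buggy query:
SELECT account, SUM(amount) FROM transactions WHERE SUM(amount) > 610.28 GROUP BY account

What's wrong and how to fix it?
Bug: SUM(amount) is an aggregate, but WHERE filters rows before aggregation

Fix: Use HAVING (which filters groups after aggregation) instead of WHERE

Corrected query:
SELECT account, SUM(amount) FROM transactions GROUP BY account HAVING SUM(amount) > 610.28

Result:
account | SUM(amount)
--------+------------
ACC-102 | 3680.94    
ACC-103 | 2613.67    
ACC-105 | 1637.69    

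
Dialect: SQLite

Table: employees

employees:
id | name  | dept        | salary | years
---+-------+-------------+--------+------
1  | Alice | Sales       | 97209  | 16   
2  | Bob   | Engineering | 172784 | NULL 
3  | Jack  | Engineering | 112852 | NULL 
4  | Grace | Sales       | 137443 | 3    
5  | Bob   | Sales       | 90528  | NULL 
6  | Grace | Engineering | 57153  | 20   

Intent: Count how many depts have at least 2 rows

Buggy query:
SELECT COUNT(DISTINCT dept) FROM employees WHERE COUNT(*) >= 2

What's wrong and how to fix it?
Bug: WHERE filters individual rows, not groups, so a group-level COUNT is invalid there

Fix: Use a subquery that GROUPs and filters with HAVING, then count its rows

Corrected query:
SELECT COUNT(*) FROM (SELECT dept FROM employees GROUP BY dept HAVING COUNT(*) >= 2)

Result:
COUNT(*)
--------
2       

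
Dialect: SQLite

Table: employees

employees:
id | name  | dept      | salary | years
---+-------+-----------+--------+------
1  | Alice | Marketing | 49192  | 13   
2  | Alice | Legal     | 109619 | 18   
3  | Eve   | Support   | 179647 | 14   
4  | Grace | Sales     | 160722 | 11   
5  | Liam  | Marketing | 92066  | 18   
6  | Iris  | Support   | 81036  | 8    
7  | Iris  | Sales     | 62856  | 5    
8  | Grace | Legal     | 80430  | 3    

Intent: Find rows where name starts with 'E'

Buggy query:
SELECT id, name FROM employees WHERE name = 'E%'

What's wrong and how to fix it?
Bug: '=' compares the literal string including the % character; pattern matching needs LIKE

Fix: Use LIKE for wildcard pattern matching

Corrected query:
SELECT id, name FROM employees WHERE name LIKE 'E%'

Result:
id | name
---+-----
3  | Eve 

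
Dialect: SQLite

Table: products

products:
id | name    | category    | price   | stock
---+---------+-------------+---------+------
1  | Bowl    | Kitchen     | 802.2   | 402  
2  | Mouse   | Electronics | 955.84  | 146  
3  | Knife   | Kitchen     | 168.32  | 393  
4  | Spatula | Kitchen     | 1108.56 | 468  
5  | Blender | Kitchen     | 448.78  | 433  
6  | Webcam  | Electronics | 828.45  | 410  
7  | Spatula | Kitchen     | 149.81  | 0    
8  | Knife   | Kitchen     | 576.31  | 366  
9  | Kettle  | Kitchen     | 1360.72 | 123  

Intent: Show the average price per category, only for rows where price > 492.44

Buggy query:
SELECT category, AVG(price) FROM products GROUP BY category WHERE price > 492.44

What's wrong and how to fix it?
Bug: Row-level WHERE must come before GROUP BY in the clause order

Fix: Move the WHERE clause before GROUP BY

Corrected query:
SELECT category, AVG(price) FROM products WHERE price > 492.44 GROUP BY category

Result:
category    | AVG(price)
------------+-----------
Electronics | 892.145   
Kitchen     | 961.9475  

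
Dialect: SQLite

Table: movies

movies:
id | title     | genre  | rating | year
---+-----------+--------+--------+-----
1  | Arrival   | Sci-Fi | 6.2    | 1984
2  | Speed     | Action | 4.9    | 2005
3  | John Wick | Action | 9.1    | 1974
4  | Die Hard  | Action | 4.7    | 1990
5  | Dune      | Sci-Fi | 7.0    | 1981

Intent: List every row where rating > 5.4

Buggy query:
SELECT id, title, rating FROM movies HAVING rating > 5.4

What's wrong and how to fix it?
Bug: HAVING filters the output of aggregation, but this query has no GROUP BY and no aggregate functions, so SQLite rejects it (HAVING clause on a non-aggregate query); the condition here is per row

Fix: Replace HAVING with WHERE since the condition applies to individual rows

Corrected query:
SELECT id, title, rating FROM movies WHERE rating > 5.4

Result:
id | title     | rating
---+-----------+-------
1  | Arrival   | 6.2   
3  | John Wick | 9.1   
5  | Dune      | 7     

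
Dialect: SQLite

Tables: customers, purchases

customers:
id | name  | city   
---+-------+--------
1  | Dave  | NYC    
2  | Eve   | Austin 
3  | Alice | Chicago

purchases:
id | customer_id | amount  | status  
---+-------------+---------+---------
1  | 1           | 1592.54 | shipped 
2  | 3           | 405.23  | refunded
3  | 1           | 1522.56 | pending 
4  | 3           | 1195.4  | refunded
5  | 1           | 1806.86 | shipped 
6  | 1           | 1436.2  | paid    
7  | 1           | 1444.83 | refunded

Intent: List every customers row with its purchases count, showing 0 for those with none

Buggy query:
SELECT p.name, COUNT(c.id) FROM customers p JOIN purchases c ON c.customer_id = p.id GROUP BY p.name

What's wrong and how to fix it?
Bug: INNER JOIN drops customers rows that have no matching purchases rows

Fix: Use LEFT JOIN so parents without children still appear (COUNT(c.id) gives 0)

Corrected query:
SELECT p.name, COUNT(c.id) FROM customers p LEFT JOIN purchases c ON c.customer_id = p.id GROUP BY p.name

Result:
name  | COUNT(c.id)
------+------------
Alice | 2          
Dave  | 5          
Eve   | 0          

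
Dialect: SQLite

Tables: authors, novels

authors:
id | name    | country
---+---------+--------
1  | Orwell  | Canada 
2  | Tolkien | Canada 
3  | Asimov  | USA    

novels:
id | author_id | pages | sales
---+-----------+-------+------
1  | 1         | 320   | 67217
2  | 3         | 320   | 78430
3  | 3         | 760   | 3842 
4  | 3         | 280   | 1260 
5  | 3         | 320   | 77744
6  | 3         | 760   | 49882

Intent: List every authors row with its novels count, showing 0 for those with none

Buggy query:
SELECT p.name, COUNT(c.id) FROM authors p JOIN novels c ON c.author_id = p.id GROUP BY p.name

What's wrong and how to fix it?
Bug: INNER JOIN drops authors rows that have no matching novels rows

Fix: Switch to LEFT JOIN to retain unmatched parent rows

Corrected query:
SELECT p.name, COUNT(c.id) FROM authors p LEFT JOIN novels c ON c.author_id = p.id GROUP BY p.name

Result:
name    | COUNT(c.id)
--------+------------
Asimov  | 5          
Orwell  | 1          
Tolkien | 0          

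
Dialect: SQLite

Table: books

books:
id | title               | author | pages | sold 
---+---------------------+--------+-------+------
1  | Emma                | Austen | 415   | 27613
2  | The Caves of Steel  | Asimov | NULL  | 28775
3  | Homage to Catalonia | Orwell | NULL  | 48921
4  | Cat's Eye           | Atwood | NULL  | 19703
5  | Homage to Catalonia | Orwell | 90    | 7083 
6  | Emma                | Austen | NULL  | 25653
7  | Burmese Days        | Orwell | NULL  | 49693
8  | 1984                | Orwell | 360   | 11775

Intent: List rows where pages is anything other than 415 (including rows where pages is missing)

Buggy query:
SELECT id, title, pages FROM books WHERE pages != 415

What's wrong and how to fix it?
Bug: 'pages != 415' is unknown when pages is NULL, so NULL rows are silently excluded

Fix: Add an explicit OR pages IS NULL to include the missing-value rows

Corrected query:
SELECT id, title, pages FROM books WHERE pages != 415 OR pages IS NULL

Result:
id | title               | pages
---+---------------------+------
2  | The Caves of Steel  | NULL 
3  | Homage to Catalonia | NULL 
4  | Cat's Eye           | NULL 
5  | Homage to Catalonia | 90   
6  | Emma                | NULL 
7  | Burmese Days        | NULL 
8  | 1984                | 360  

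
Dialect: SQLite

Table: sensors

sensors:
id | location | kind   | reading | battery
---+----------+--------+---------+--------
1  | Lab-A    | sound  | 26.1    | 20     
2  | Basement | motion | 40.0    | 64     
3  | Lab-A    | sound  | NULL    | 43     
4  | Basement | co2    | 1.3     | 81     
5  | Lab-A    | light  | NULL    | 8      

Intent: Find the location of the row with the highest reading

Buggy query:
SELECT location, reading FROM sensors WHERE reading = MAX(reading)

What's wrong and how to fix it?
Bug: WHERE is evaluated per row; an aggregate over the whole table isn't defined there

Fix: Use a subquery: WHERE reading = (SELECT MAX(reading) FROM sensors)

Corrected query:
SELECT location, reading FROM sensors WHERE reading = (SELECT MAX(reading) FROM sensors)

Result:
location | reading
---------+--------
Basement | 40     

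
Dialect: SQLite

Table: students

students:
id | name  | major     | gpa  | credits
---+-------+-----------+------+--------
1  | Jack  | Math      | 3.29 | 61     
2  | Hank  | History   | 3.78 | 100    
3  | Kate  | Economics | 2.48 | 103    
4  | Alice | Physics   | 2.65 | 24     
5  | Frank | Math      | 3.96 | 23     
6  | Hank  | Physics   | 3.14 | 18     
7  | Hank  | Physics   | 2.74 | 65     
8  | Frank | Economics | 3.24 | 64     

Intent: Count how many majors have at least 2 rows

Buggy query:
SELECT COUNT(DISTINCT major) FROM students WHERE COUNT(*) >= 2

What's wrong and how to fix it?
Bug: WHERE filters individual rows, not groups, so a group-level COUNT is invalid there

Fix: Use a subquery that GROUPs and filters with HAVING, then count its rows

Corrected query:
SELECT COUNT(*) FROM (SELECT major FROM students GROUP BY major HAVING COUNT(*) >= 2)

Result:
COUNT(*)
--------
3       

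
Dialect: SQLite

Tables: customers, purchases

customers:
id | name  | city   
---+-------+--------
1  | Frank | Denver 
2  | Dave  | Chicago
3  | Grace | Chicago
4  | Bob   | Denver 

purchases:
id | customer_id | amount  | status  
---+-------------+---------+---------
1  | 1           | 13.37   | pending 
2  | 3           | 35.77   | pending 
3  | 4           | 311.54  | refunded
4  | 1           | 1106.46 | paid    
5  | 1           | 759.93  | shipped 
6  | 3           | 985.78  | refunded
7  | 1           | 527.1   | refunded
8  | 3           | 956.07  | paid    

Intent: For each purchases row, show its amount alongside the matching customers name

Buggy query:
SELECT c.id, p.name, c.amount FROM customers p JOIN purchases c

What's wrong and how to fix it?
Bug: JOIN with no ON clause produces a cartesian product; every purchases row pairs with every customers row

Fix: Specify the join condition linking the foreign key to the parent id

Corrected query:
SELECT c.id, p.name, c.amount FROM customers p JOIN purchases c ON c.customer_id = p.id

Result:
id | name  | amount 
---+-------+--------
1  | Frank | 13.37  
2  | Grace | 35.77  
3  | Bob   | 311.54 
4  | Frank | 1106.46
5  | Frank | 759.93 
6  | Grace | 985.78 
7  | Frank | 527.1  
8  | Grace | 956.07 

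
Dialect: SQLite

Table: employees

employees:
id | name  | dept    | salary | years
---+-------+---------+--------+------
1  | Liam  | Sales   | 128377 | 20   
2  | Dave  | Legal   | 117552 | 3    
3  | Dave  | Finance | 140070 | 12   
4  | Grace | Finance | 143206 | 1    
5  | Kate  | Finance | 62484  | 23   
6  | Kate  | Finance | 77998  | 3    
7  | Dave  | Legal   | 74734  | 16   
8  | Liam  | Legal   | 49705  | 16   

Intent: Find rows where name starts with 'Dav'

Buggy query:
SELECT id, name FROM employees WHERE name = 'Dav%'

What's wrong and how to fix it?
Bug: Wildcards only work with LIKE; '=' treats '%' as a literal character

Fix: Replace '=' with LIKE so 'Dav%' is treated as a pattern

Corrected query:
SELECT id, name FROM employees WHERE name LIKE 'Dav%'

Result:
id | name
---+-----
2  | Dave
3  | Dave
7  | Dave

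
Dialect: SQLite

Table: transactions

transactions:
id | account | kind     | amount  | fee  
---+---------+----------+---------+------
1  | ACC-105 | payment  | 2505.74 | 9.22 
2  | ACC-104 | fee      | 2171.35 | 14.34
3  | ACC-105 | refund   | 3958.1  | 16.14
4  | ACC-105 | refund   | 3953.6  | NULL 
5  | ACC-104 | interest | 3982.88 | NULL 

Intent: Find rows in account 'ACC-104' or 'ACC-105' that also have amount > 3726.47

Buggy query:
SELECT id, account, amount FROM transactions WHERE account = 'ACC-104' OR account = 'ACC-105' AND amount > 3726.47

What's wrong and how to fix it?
Bug: AND binds tighter than OR, so this parses as account = 'ACC-104' OR (account = 'ACC-105' AND amount > 3726.47)

Fix: Group the OR with parentheses (or use IN), then AND the threshold

Corrected query:
SELECT id, account, amount FROM transactions WHERE (account = 'ACC-104' OR account = 'ACC-105') AND amount > 3726.47

Result:
id | account | amount 
---+---------+--------
3  | ACC-105 | 3958.1 
4  | ACC-105 | 3953.6 
5  | ACC-104 | 3982.88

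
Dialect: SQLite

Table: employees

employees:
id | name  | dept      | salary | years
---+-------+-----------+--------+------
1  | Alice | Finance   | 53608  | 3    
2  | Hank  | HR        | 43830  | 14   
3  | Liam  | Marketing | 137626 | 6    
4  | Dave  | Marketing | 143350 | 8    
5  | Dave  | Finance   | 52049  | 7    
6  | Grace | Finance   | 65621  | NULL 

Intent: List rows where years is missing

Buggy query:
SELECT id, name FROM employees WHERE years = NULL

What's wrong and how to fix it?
Bug: '= NULL' is always unknown in SQL three-valued logic, so no rows match

Fix: Use IS NULL to test for NULL

Corrected query:
SELECT id, name FROM employees WHERE years IS NULL

Result:
id | name 
---+------
6  | Grace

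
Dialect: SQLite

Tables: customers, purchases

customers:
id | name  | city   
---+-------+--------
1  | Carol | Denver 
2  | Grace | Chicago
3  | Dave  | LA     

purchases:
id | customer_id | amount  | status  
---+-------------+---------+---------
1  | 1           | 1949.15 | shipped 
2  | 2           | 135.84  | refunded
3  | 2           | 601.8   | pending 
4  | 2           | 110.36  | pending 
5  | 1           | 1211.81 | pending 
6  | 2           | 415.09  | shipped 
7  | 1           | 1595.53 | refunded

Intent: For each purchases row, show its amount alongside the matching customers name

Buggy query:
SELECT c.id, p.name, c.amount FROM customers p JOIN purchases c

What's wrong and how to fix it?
Bug: Missing join condition: each purchases row is matched to all customers rows instead of just its own

Fix: Specify the join condition linking the foreign key to the parent id

Corrected query:
SELECT c.id, p.name, c.amount FROM customers p JOIN purchases c ON c.customer_id = p.id

Result:
id | name  | amount 
---+-------+--------
1  | Carol | 1949.15
2  | Grace | 135.84 
3  | Grace | 601.8  
4  | Grace | 110.36 
5  | Carol | 1211.81
6  | Grace | 415.09 
7  | Carol | 1595.53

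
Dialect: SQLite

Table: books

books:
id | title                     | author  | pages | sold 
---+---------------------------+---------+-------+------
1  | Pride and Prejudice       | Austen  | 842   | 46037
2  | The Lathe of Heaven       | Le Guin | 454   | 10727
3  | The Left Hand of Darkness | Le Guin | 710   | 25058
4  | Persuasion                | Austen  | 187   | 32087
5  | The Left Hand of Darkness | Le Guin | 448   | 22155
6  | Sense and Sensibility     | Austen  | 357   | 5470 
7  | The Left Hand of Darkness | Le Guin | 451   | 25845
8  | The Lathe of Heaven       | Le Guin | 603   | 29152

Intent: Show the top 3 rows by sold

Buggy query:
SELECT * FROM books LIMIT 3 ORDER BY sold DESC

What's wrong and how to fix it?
Bug: ORDER BY cannot follow LIMIT; LIMIT is the final clause

Fix: Swap the clauses: ORDER BY first, then LIMIT

Corrected query:
SELECT * FROM books ORDER BY sold DESC LIMIT 3

Result:
id | title               | author  | pages | sold 
---+---------------------+---------+-------+------
1  | Pride and Prejudice | Austen  | 842   | 46037
4  | Persuasion          | Austen  | 187   | 32087
8  | The Lathe of Heaven | Le Guin | 603   | 29152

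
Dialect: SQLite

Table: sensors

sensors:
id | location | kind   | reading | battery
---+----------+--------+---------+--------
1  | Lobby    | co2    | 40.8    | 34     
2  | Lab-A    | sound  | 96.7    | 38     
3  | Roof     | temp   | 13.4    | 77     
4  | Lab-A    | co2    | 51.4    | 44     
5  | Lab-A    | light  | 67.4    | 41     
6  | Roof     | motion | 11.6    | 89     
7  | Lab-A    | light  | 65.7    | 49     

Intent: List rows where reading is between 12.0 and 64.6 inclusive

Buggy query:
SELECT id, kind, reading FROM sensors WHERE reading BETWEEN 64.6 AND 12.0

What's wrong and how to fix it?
Bug: The bounds are reversed; BETWEEN a AND b requires a <= b to match anything

Fix: Swap the bounds so the smaller value comes first

Corrected query:
SELECT id, kind, reading FROM sensors WHERE reading BETWEEN 12.0 AND 64.6

Result:
id | kind | reading
---+------+--------
1  | co2  | 40.8   
3  | temp | 13.4   
4  | co2  | 51.4   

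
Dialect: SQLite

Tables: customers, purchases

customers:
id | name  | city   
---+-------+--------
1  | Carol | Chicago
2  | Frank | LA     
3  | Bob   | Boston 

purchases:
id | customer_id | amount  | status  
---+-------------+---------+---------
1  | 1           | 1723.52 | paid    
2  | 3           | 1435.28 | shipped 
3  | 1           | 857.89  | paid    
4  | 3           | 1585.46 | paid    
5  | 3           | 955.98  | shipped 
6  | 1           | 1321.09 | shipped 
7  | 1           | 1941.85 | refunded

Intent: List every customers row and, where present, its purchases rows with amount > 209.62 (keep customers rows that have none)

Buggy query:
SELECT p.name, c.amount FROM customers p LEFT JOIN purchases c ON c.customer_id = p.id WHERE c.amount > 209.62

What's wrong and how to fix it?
Bug: Filtering c.amount in WHERE discards the NULL rows produced by LEFT JOIN, turning it into an inner join

Fix: Move the right-table condition into the ON clause so unmatched parents are kept

Corrected query:
SELECT p.name, c.amount FROM customers p LEFT JOIN purchases c ON c.customer_id = p.id AND c.amount > 209.62

Result:
name  | amount 
------+--------
Carol | 857.89 
Carol | 1321.09
Carol | 1723.52
Carol | 1941.85
Frank | NULL   
Bob   | 955.98 
Bob   | 1435.28
Bob   | 1585.46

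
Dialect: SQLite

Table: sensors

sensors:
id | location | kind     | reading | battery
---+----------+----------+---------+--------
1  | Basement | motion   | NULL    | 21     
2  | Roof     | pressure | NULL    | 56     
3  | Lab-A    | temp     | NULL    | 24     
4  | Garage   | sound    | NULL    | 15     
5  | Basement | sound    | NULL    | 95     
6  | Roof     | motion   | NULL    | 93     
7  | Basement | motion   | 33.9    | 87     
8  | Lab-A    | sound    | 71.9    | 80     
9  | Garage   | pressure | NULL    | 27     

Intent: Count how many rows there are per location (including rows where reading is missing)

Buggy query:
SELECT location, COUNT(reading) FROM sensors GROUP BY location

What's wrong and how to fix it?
Bug: COUNT(column) counts non-NULL values only; rows with NULL reading aren't counted

Fix: Use COUNT(*) to count all rows regardless of NULL

Corrected query:
SELECT location, COUNT(*) FROM sensors GROUP BY location

Result:
location | COUNT(*)
---------+---------
Basement | 3       
Garage   | 2       
Lab-A    | 2       
Roof     | 2       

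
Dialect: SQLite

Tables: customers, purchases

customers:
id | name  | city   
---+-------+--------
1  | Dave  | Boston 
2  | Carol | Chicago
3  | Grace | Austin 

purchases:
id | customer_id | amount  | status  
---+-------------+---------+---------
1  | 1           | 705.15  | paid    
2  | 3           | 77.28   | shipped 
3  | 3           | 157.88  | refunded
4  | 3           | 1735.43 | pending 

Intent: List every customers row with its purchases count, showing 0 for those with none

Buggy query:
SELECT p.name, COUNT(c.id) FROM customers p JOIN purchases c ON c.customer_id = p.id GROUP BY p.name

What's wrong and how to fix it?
Bug: INNER JOIN drops customers rows that have no matching purchases rows

Fix: Switch to LEFT JOIN to retain unmatched parent rows

Corrected query:
SELECT p.name, COUNT(c.id) FROM customers p LEFT JOIN purchases c ON c.customer_id = p.id GROUP BY p.name

Result:
name  | COUNT(c.id)
------+------------
Carol | 0          
Dave  | 1          
Grace | 3          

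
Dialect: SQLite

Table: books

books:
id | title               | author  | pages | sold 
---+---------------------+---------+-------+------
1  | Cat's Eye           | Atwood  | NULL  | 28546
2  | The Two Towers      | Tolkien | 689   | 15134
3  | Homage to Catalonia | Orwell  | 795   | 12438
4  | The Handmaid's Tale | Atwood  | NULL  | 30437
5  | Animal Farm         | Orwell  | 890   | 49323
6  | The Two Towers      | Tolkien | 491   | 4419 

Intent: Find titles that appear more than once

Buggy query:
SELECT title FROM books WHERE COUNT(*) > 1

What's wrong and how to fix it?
Bug: WHERE can't reference COUNT(*); aggregates are computed after WHERE

Fix: Group first, then use HAVING for the count condition

Corrected query:
SELECT title FROM books GROUP BY title HAVING COUNT(*) > 1

Result:
title         
--------------
The Two Towers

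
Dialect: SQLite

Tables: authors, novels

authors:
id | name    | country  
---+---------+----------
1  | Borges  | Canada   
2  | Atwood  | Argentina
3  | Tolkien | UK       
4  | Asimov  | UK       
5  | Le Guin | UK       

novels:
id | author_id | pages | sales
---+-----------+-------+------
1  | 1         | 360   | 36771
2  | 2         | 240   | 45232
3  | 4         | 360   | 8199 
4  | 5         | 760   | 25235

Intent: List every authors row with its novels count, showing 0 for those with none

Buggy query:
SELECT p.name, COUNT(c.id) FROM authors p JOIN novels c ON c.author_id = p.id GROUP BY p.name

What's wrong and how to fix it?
Bug: INNER JOIN drops authors rows that have no matching novels rows

Fix: Switch to LEFT JOIN to retain unmatched parent rows

Corrected query:
SELECT p.name, COUNT(c.id) FROM authors p LEFT JOIN novels c ON c.author_id = p.id GROUP BY p.name

Result:
name    | COUNT(c.id)
--------+------------
Asimov  | 1          
Atwood  | 1          
Borges  | 1          
Le Guin | 1          
Tolkien | 0          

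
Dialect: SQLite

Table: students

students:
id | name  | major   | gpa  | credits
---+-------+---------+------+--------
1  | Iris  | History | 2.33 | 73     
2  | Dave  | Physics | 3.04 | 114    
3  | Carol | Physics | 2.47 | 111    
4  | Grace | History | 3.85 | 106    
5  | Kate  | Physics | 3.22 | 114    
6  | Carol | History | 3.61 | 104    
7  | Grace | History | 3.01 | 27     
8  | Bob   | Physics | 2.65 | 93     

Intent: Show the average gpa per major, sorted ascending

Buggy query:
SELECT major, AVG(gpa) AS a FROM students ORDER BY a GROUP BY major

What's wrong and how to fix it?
Bug: GROUP BY must precede ORDER BY

Fix: Move ORDER BY to the end, after GROUP BY

Corrected query:
SELECT major, AVG(gpa) AS a FROM students GROUP BY major ORDER BY a

Result:
major   | a    
--------+------
Physics | 2.845
History | 3.2  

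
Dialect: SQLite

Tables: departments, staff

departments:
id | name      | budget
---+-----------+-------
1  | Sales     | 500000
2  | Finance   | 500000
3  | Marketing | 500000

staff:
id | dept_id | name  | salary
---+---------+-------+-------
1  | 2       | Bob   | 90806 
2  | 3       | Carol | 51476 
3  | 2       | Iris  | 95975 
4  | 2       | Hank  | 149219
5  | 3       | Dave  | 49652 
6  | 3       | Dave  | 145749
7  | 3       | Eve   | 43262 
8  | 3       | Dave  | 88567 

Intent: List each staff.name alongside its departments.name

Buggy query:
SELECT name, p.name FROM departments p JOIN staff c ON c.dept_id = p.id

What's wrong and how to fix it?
Bug: Both tables have a 'name' column; the unqualified reference is ambiguous

Fix: Prefix ambiguous columns with the table alias

Corrected query:
SELECT c.name, p.name FROM departments p JOIN staff c ON c.dept_id = p.id

Result:
name  | name     
------+----------
Bob   | Finance  
Carol | Marketing
Iris  | Finance  
Hank  | Finance  
Dave  | Marketing
Dave  | Marketing
Eve   | Marketing
Dave  | Marketing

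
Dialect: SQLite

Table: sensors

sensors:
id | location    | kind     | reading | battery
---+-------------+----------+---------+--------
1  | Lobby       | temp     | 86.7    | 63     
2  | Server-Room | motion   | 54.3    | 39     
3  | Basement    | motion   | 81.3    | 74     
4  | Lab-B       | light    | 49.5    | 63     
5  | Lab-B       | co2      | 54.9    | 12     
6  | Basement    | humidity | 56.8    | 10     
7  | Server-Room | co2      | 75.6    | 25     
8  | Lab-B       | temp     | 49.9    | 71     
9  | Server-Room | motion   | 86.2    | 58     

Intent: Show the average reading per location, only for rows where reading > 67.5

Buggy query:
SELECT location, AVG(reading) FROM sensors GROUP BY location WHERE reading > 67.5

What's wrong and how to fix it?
Bug: Row-level WHERE must come before GROUP BY in the clause order

Fix: Move the WHERE clause before GROUP BY

Corrected query:
SELECT location, AVG(reading) FROM sensors WHERE reading > 67.5 GROUP BY location

Result:
location    | AVG(reading)
------------+-------------
Basement    | 81.3        
Lobby       | 86.7        
Server-Room | 80.9        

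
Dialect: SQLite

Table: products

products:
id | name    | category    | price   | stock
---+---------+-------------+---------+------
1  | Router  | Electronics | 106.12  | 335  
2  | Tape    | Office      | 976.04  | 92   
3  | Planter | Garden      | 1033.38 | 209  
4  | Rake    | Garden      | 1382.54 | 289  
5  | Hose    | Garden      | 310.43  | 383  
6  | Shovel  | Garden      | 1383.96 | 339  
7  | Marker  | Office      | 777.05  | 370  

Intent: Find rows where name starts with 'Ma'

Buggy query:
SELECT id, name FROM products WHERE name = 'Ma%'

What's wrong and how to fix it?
Bug: Wildcards only work with LIKE; '=' treats '%' as a literal character

Fix: Replace '=' with LIKE so 'Ma%' is treated as a pattern

Corrected query:
SELECT id, name FROM products WHERE name LIKE 'Ma%'

Result:
id | name  
---+-------
7  | Marker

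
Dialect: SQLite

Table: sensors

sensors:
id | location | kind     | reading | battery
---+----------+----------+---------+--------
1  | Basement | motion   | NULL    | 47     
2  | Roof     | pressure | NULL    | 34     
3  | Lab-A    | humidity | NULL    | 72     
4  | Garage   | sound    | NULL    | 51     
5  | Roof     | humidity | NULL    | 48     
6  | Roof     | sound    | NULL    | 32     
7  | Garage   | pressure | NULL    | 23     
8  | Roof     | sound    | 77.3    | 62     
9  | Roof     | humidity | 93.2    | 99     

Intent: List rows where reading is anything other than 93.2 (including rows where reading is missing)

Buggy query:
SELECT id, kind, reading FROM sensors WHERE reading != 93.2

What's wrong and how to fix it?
Bug: 'reading != 93.2' is unknown when reading is NULL, so NULL rows are silently excluded

Fix: Add an explicit OR reading IS NULL to include the missing-value rows

Corrected query:
SELECT id, kind, reading FROM sensors WHERE reading != 93.2 OR reading IS NULL

Result:
id | kind     | reading
---+----------+--------
1  | motion   | NULL   
2  | pressure | NULL   
3  | humidity | NULL   
4  | sound    | NULL   
5  | humidity | NULL   
6  | sound    | NULL   
7  | pressure | NULL   
8  | sound    | 77.3   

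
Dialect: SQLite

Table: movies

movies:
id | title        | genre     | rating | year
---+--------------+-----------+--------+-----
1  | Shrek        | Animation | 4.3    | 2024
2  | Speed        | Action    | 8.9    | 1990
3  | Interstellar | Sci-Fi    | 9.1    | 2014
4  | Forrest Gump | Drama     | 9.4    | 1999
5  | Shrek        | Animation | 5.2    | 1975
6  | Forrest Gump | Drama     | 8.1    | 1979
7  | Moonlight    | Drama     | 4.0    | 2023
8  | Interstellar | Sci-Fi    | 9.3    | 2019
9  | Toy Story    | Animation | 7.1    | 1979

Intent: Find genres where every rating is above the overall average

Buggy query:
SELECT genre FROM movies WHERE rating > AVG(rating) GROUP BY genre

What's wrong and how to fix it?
Bug: AVG() is an aggregate; it can't sit directly in WHERE

Fix: Compute the overall average in a scalar subquery and compare each group's MIN against it in HAVING

Corrected query:
SELECT genre FROM movies GROUP BY genre HAVING MIN(rating) > (SELECT AVG(rating) FROM movies)

Result:
genre 
------
Action
Sci-Fi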